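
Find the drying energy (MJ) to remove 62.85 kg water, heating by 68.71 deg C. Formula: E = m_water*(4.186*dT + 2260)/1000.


E = m_water * (4.186 * dT + 2260) / 1000
= 62.85 * (4.186 * 68.71 + 2260) / 1000
= 160.1179 MJ

160.1179 MJ


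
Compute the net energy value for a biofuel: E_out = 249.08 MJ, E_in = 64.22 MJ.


NEV = E_out - E_in
= 249.08 - 64.22
= 184.8600 MJ

184.8600 MJ


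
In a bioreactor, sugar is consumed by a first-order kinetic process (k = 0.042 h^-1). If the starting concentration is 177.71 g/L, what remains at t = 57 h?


S = S0 * exp(-k * t)
S = 177.71 * exp(-0.042 * 57)
S = 16.2185 g/L

16.2185 g/L


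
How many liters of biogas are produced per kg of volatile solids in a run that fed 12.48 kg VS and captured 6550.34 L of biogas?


Y = V / VS
= 6550.34 / 12.48
= 524.8670 L/kg VS

524.8670 L/kg VS


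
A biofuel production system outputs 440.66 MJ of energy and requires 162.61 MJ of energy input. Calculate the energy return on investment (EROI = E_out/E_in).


EROI = E_out / E_in
= 440.66 / 162.61
= 2.7099

2.7099


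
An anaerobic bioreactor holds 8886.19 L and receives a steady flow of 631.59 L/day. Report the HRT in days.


HRT = V / Q
= 8886.19 / 631.59
= 14.0696 days

14.0696 days


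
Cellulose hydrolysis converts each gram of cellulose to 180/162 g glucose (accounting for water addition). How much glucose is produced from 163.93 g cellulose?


glucose = cellulose * 180/162
= 163.93 * 180/162
= 182.1444 g

182.1444 g


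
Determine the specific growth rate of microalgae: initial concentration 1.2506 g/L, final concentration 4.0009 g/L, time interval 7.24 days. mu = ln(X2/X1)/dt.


mu = ln(X2/X1) / dt
= ln(4.0009/1.2506) / 7.24
= 0.1606 per day

0.1606 per day


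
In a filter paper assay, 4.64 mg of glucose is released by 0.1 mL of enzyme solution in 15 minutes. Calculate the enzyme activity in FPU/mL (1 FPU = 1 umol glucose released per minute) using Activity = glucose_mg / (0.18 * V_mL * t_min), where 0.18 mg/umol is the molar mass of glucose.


Activity = glucose_mg / (0.18 mg/umol * V_mL * t_min)
= 4.64 / (0.18 * 0.1 * 15)
= 17.1852 FPU/mL

17.1852 FPU/mL


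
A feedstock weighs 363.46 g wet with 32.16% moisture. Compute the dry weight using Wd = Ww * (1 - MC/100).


Wd = Ww * (1 - MC/100)
= 363.46 * (1 - 32.16/100)
= 246.5713 g

246.5713 g


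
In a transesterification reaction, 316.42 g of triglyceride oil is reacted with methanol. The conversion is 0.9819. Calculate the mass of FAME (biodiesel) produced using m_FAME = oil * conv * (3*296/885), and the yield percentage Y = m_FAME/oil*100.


m_FAME = oil * conv * (3 * 296 / 885) = oil * conv * (888/885)
= 316.42 * 0.9819 * 888 / 885
= 311.7460 g
Y = m_FAME / oil * 100 = conv * (888/885) * 100
= 0.9819 * 888 / 885 * 100
= 98.52%

311.7460 g FAME; Y = 98.52%


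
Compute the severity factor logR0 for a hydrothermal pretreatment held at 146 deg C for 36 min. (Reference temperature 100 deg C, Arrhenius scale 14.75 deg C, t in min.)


logR0 = log10(t * exp((T - 100) / 14.75))
= log10(36 * exp((146 - 100) / 14.75))
= 2.9107

2.9107


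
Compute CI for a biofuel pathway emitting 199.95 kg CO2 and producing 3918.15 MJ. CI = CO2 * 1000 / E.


CI = CO2 * 1000 / E
= 199.95 * 1000 / 3918.15
= 51.0317 g CO2/MJ

51.0317 g CO2/MJ


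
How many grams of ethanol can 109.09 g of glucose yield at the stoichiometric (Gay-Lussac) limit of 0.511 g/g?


Theoretical ethanol yield: m_EtOH = 0.511 * m_glucose
m_EtOH = 0.511 * 109.09 = 55.7450 g

55.7450 g


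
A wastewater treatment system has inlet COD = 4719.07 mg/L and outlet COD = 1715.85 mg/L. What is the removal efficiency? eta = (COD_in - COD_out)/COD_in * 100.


eta = (COD_in - COD_out) / COD_in * 100
= (4719.07 - 1715.85) / 4719.07 * 100
= 63.6401%

63.6401%


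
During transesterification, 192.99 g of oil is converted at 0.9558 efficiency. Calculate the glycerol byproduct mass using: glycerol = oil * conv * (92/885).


glycerol = oil * conv * (92/885)
= 192.99 * 0.9558 * 92 / 885
= 19.1755 g

19.1755 g


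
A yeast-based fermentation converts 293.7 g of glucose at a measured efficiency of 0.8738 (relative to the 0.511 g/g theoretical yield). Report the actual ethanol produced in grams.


Actual ethanol: m = 0.511 * 293.7 * 0.8738
m = 131.1405 g

131.1405 g


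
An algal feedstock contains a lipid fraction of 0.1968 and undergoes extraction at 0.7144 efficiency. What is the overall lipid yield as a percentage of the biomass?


Y = lipid_content * extraction_eff * 100
= 0.1968 * 0.7144 * 100
= 14.0594%

14.0594%


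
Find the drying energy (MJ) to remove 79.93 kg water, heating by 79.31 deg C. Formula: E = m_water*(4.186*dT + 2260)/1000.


E = m_water * (4.186 * dT + 2260) / 1000
= 79.93 * (4.186 * 79.31 + 2260) / 1000
= 207.1779 MJ

207.1779 MJ


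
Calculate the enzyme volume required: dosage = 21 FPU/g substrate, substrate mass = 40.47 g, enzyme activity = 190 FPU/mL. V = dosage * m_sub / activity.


V = dosage * m_sub / activity
V = 21 * 40.47 / 190
V = 4.4730 mL

4.4730 mL


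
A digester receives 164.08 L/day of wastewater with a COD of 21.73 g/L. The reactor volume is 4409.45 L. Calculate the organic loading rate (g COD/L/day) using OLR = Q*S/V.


OLR = Q * S / V
= 164.08 * 21.73 / 4409.45
= 0.8086 g/L/day

0.8086 g/L/day


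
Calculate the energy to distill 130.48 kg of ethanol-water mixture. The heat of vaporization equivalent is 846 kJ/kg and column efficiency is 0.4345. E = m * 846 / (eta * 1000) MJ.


E = m * 846 / (eta * 1000)
= 130.48 * 846 / (0.4345 * 1000)
= 254.0531 MJ

254.0531 MJ


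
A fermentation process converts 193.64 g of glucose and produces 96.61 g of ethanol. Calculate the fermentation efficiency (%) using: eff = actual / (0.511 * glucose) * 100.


Fermentation efficiency = (actual / (0.511 * glucose)) * 100
= (96.61 / (0.511 * 193.64)) * 100
= 97.6351%

97.6351%


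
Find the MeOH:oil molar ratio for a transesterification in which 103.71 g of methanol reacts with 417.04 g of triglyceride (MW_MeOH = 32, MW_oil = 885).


Molar ratio = n_MeOH / n_oil = (MeOH/32) / (oil/885) = (MeOH * 885) / (32 * oil)
= (103.71 * 885) / (32 * 417.04)
= 6.8776

6.8776


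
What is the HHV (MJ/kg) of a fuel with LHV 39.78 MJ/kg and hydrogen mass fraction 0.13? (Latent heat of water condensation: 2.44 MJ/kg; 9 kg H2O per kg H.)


HHV = LHV + H_frac * 9 * 2.44
= 39.78 + 0.13 * 9 * 2.44
= 42.6348 MJ/kg

42.6348 MJ/kg


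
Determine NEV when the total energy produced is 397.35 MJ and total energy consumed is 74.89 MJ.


NEV = E_out - E_in
= 397.35 - 74.89
= 322.4600 MJ

322.4600 MJ


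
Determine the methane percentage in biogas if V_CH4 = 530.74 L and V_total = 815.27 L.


CH4% = V_CH4 / V_total * 100
= 530.74 / 815.27 * 100
= 65.0999%

65.0999%


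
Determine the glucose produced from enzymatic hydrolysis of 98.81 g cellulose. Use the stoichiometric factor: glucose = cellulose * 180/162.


glucose = cellulose * 180/162
= 98.81 * 180/162
= 109.7889 g

109.7889 g


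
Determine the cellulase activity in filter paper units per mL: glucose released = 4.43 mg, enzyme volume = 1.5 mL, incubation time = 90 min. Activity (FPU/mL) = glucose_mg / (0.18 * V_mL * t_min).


Activity = glucose_mg / (0.18 mg/umol * V_mL * t_min)
= 4.43 / (0.18 * 1.5 * 90)
= 0.1823 FPU/mL

0.1823 FPU/mL


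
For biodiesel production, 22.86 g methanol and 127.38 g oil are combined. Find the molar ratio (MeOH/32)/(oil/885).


Molar ratio = n_MeOH / n_oil = (MeOH/32) / (oil/885) = (MeOH * 885) / (32 * oil)
= (22.86 * 885) / (32 * 127.38)
= 4.9633

4.9633


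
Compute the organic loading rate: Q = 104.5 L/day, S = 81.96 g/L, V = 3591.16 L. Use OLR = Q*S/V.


OLR = Q * S / V
= 104.5 * 81.96 / 3591.16
= 2.3850 g/L/day

2.3850 g/L/day


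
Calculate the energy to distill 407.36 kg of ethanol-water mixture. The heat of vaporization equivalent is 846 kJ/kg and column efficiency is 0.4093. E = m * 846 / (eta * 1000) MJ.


E = m * 846 / (eta * 1000)
= 407.36 * 846 / (0.4093 * 1000)
= 841.9901 MJ

841.9901 MJ


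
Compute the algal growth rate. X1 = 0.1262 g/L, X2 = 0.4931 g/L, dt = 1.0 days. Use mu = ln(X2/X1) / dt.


mu = ln(X2/X1) / dt
= ln(0.4931/0.1262) / 1.0
= 1.3628 per day

1.3628 per day


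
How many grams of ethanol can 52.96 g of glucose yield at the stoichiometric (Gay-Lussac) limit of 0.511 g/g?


Theoretical ethanol yield: m_EtOH = 0.511 * m_glucose
m_EtOH = 0.511 * 52.96 = 27.0626 g

27.0626 g


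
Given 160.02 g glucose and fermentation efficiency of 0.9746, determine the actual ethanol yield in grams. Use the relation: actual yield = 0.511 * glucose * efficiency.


Actual ethanol: m = 0.511 * 160.02 * 0.9746
m = 79.6933 g

79.6933 g


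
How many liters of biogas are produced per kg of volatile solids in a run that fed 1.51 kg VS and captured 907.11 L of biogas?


Y = V / VS
= 907.11 / 1.51
= 600.7351 L/kg VS

600.7351 L/kg VS


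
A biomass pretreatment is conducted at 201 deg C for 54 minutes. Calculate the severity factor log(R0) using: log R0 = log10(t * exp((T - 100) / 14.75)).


logR0 = log10(t * exp((T - 100) / 14.75))
= log10(54 * exp((201 - 100) / 14.75))
= 4.7062

4.7062


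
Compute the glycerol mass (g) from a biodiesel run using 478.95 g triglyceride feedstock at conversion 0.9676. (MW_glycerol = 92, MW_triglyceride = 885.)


glycerol = oil * conv * (92/885)
= 478.95 * 0.9676 * 92 / 885
= 48.1760 g

48.1760 g


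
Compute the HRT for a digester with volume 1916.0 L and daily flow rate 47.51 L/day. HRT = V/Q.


HRT = V / Q
= 1916.0 / 47.51
= 40.3284 days

40.3284 days


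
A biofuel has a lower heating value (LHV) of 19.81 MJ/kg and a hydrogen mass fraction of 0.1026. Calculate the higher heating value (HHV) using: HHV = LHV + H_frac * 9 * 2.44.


HHV = LHV + H_frac * 9 * 2.44
= 19.81 + 0.1026 * 9 * 2.44
= 22.0631 MJ/kg

22.0631 MJ/kg


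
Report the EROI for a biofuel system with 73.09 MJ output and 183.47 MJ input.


EROI = E_out / E_in
= 73.09 / 183.47
= 0.3984

0.3984


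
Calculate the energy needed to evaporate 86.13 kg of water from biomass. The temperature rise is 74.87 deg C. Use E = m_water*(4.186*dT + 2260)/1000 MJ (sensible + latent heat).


E = m_water * (4.186 * dT + 2260) / 1000
= 86.13 * (4.186 * 74.87 + 2260) / 1000
= 221.6474 MJ

221.6474 MJ


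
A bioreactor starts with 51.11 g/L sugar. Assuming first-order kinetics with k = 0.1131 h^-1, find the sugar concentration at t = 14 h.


S = S0 * exp(-k * t)
S = 51.11 * exp(-0.1131 * 14)
S = 10.4917 g/L

10.4917 g/L


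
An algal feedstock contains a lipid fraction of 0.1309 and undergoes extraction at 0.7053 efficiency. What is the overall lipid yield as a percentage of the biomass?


Y = lipid_content * extraction_eff * 100
= 0.1309 * 0.7053 * 100
= 9.2324%

9.2324%


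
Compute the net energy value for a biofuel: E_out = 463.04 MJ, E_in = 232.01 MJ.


NEV = E_out - E_in
= 463.04 - 232.01
= 231.0300 MJ

231.0300 MJ


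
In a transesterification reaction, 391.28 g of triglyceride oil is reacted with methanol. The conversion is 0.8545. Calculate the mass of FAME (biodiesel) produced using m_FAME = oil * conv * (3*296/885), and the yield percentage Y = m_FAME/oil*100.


m_FAME = oil * conv * (3 * 296 / 885) = oil * conv * (888/885)
= 391.28 * 0.8545 * 888 / 885
= 335.4821 g
Y = m_FAME / oil * 100 = conv * (888/885) * 100
= 0.8545 * 888 / 885 * 100
= 85.74%

335.4821 g FAME; Y = 85.74%


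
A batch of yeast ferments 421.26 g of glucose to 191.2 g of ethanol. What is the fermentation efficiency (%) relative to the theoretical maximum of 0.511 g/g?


Fermentation efficiency = (actual / (0.511 * glucose)) * 100
= (191.2 / (0.511 * 421.26)) * 100
= 88.8212%

88.8212%


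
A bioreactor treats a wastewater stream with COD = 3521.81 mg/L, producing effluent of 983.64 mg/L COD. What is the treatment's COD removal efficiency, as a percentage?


eta = (COD_in - COD_out) / COD_in * 100
= (3521.81 - 983.64) / 3521.81 * 100
= 72.0700%

72.0700%


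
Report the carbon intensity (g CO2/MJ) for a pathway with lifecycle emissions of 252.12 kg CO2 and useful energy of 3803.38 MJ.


CI = CO2 * 1000 / E
= 252.12 * 1000 / 3803.38
= 66.2884 g CO2/MJ

66.2884 g CO2/MJ


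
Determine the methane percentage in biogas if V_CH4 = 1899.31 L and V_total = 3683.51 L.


CH4% = V_CH4 / V_total * 100
= 1899.31 / 3683.51 * 100
= 51.5625%

51.5625%


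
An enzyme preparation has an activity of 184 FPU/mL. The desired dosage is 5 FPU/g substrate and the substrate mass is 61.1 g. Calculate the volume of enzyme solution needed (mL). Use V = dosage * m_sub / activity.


V = dosage * m_sub / activity
V = 5 * 61.1 / 184
V = 1.6603 mL

1.6603 mL


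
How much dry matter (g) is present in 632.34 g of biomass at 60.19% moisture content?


Wd = Ww * (1 - MC/100)
= 632.34 * (1 - 60.19/100)
= 251.7346 g

251.7346 g


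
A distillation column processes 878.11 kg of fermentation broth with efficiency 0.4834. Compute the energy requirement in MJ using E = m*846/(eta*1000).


E = m * 846 / (eta * 1000)
= 878.11 * 846 / (0.4834 * 1000)
= 1536.7833 MJ

1536.7833 MJ


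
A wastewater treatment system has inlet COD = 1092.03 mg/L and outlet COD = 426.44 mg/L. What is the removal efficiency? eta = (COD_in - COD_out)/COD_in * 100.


eta = (COD_in - COD_out) / COD_in * 100
= (1092.03 - 426.44) / 1092.03 * 100
= 60.9498%

60.9498%


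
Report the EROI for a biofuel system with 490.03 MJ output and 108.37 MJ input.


EROI = E_out / E_in
= 490.03 / 108.37
= 4.5218

4.5218


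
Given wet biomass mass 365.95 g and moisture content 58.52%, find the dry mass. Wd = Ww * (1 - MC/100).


Wd = Ww * (1 - MC/100)
= 365.95 * (1 - 58.52/100)
= 151.7961 g

151.7961 g


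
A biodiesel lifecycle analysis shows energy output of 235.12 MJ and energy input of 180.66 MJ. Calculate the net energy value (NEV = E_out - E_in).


NEV = E_out - E_in
= 235.12 - 180.66
= 54.4600 MJ

54.4600 MJ


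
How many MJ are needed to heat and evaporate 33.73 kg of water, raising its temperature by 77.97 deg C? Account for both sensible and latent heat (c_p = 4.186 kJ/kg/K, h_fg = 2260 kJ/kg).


E = m_water * (4.186 * dT + 2260) / 1000
= 33.73 * (4.186 * 77.97 + 2260) / 1000
= 87.2387 MJ

87.2387 MJ


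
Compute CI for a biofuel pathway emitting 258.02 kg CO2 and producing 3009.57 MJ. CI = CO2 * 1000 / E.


CI = CO2 * 1000 / E
= 258.02 * 1000 / 3009.57
= 85.7332 g CO2/MJ

85.7332 g CO2/MJ


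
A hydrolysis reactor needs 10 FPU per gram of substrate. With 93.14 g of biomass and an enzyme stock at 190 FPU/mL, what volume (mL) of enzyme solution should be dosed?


V = dosage * m_sub / activity
V = 10 * 93.14 / 190
V = 4.9021 mL

4.9021 mL


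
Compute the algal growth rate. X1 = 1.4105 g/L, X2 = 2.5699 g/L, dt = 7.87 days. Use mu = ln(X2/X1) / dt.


mu = ln(X2/X1) / dt
= ln(2.5699/1.4105) / 7.87
= 0.0762 per day

0.0762 per day


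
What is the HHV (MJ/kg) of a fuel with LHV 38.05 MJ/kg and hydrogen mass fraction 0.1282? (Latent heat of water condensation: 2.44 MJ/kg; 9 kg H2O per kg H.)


HHV = LHV + H_frac * 9 * 2.44
= 38.05 + 0.1282 * 9 * 2.44
= 40.8653 MJ/kg

40.8653 MJ/kg


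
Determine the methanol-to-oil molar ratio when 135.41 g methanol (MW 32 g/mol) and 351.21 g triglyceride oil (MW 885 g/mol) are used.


Molar ratio = n_MeOH / n_oil = (MeOH/32) / (oil/885) = (MeOH * 885) / (32 * oil)
= (135.41 * 885) / (32 * 351.21)
= 10.6629

10.6629


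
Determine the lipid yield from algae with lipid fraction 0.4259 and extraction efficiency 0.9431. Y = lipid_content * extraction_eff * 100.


Y = lipid_content * extraction_eff * 100
= 0.4259 * 0.9431 * 100
= 40.1666%

40.1666%


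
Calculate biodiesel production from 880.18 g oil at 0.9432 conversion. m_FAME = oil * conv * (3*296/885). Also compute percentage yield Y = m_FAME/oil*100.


m_FAME = oil * conv * (3 * 296 / 885) = oil * conv * (888/885)
= 880.18 * 0.9432 * 888 / 885
= 833.0000 g
Y = m_FAME / oil * 100 = conv * (888/885) * 100
= 0.9432 * 888 / 885 * 100
= 94.64%

833.0000 g FAME; Y = 94.64%


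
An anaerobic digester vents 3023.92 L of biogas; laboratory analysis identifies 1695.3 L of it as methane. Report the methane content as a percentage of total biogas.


CH4% = V_CH4 / V_total * 100
= 1695.3 / 3023.92 * 100
= 56.0630%

56.0630%


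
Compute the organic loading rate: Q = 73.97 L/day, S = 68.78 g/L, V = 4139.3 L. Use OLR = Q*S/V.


OLR = Q * S / V
= 73.97 * 68.78 / 4139.3
= 1.2291 g/L/day

1.2291 g/L/day


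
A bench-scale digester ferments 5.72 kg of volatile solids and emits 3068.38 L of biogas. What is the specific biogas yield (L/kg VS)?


Y = V / VS
= 3068.38 / 5.72
= 536.4301 L/kg VS

536.4301 L/kg VS


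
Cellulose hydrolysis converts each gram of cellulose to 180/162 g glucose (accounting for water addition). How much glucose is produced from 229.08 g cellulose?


glucose = cellulose * 180/162
= 229.08 * 180/162
= 254.5333 g

254.5333 g


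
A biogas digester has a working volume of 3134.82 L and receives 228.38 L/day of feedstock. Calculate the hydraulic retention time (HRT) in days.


HRT = V / Q
= 3134.82 / 228.38
= 13.7263 days

13.7263 days


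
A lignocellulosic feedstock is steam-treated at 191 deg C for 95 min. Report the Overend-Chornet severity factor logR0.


logR0 = log10(t * exp((T - 100) / 14.75))
= log10(95 * exp((191 - 100) / 14.75))
= 4.6571

4.6571


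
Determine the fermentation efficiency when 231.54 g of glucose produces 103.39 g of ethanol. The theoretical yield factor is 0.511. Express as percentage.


Fermentation efficiency = (actual / (0.511 * glucose)) * 100
= (103.39 / (0.511 * 231.54)) * 100
= 87.3839%

87.3839%


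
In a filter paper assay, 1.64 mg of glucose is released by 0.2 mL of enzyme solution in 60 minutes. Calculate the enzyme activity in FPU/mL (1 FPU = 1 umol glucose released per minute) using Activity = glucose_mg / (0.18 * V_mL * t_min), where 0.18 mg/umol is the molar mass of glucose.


Activity = glucose_mg / (0.18 mg/umol * V_mL * t_min)
= 1.64 / (0.18 * 0.2 * 60)
= 0.7593 FPU/mL

0.7593 FPU/mL


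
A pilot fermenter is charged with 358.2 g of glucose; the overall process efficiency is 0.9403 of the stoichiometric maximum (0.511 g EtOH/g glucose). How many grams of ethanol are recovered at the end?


Actual ethanol: m = 0.511 * 358.2 * 0.9403
m = 172.1127 g

172.1127 g


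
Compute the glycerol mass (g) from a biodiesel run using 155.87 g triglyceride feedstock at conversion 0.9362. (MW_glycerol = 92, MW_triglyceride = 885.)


glycerol = oil * conv * (92/885)
= 155.87 * 0.9362 * 92 / 885
= 15.1697 g

15.1697 g


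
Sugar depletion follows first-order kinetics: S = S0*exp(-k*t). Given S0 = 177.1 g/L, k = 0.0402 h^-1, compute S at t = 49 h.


S = S0 * exp(-k * t)
S = 177.1 * exp(-0.0402 * 49)
S = 24.7027 g/L

24.7027 g/L


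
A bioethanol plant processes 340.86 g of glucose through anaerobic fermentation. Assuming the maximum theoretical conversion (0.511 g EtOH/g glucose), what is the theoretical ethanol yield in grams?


Theoretical ethanol yield: m_EtOH = 0.511 * m_glucose
m_EtOH = 0.511 * 340.86 = 174.1795 g

174.1795 g


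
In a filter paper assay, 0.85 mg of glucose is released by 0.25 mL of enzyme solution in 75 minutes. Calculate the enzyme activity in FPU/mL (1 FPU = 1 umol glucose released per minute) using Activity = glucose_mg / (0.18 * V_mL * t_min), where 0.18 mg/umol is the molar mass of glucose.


Activity = glucose_mg / (0.18 mg/umol * V_mL * t_min)
= 0.85 / (0.18 * 0.25 * 75)
= 0.2519 FPU/mL

0.2519 FPU/mL


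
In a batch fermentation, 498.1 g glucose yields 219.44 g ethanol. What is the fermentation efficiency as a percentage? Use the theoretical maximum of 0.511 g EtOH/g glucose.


Fermentation efficiency = (actual / (0.511 * glucose)) * 100
= (219.44 / (0.511 * 498.1)) * 100
= 86.2141%

86.2141%


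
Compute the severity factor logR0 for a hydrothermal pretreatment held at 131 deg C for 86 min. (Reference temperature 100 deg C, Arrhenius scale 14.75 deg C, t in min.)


logR0 = log10(t * exp((T - 100) / 14.75))
= log10(86 * exp((131 - 100) / 14.75))
= 2.8473

2.8473


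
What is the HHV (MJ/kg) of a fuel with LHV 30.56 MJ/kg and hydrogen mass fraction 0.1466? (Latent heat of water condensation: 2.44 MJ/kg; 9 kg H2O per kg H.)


HHV = LHV + H_frac * 9 * 2.44
= 30.56 + 0.1466 * 9 * 2.44
= 33.7793 MJ/kg

33.7793 MJ/kg


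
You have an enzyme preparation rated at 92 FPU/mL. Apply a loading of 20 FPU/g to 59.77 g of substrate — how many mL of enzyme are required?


V = dosage * m_sub / activity
V = 20 * 59.77 / 92
V = 12.9935 mL

12.9935 mL


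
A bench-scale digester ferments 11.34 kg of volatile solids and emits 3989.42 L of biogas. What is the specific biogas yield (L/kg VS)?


Y = V / VS
= 3989.42 / 11.34
= 351.8007 L/kg VS

351.8007 L/kg VS


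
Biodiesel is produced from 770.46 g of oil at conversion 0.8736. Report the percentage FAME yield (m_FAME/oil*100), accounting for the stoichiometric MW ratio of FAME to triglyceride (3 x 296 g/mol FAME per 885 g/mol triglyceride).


m_FAME = oil * conv * (3 * 296 / 885) = oil * conv * (888/885)
= 770.46 * 0.8736 * 888 / 885
= 675.3555 g
Y = m_FAME / oil * 100 = conv * (888/885) * 100
= 0.8736 * 888 / 885 * 100
= 87.66%

87.66%


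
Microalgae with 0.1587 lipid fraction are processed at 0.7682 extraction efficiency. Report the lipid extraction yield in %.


Y = lipid_content * extraction_eff * 100
= 0.1587 * 0.7682 * 100
= 12.1913%

12.1913%


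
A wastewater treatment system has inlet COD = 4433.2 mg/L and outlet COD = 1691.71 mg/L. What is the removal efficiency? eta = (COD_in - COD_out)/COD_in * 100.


eta = (COD_in - COD_out) / COD_in * 100
= (4433.2 - 1691.71) / 4433.2 * 100
= 61.8400%

61.8400%


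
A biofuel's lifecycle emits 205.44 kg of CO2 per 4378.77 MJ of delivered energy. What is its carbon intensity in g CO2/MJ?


CI = CO2 * 1000 / E
= 205.44 * 1000 / 4378.77
= 46.9173 g CO2/MJ

46.9173 g CO2/MJ


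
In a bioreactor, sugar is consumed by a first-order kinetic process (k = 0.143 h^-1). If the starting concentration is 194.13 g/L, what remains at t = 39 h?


S = S0 * exp(-k * t)
S = 194.13 * exp(-0.143 * 39)
S = 0.7346 g/L

0.7346 g/L


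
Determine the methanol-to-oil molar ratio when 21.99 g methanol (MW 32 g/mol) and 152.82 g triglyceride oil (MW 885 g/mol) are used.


Molar ratio = n_MeOH / n_oil = (MeOH/32) / (oil/885) = (MeOH * 885) / (32 * oil)
= (21.99 * 885) / (32 * 152.82)
= 3.9796

3.9796


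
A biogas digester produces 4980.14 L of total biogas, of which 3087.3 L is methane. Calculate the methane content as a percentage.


CH4% = V_CH4 / V_total * 100
= 3087.3 / 4980.14 * 100
= 61.9922%

61.9922%


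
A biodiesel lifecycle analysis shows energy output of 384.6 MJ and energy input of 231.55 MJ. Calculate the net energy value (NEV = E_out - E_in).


NEV = E_out - E_in
= 384.6 - 231.55
= 153.0500 MJ

153.0500 MJ


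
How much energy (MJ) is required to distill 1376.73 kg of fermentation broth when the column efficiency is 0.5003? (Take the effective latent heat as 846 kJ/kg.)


E = m * 846 / (eta * 1000)
= 1376.73 * 846 / (0.5003 * 1000)
= 2328.0303 MJ

2328.0303 MJ


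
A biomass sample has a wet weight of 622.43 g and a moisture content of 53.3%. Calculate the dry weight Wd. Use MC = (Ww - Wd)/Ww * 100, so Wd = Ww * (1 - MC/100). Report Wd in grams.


Wd = Ww * (1 - MC/100)
= 622.43 * (1 - 53.3/100)
= 290.6748 g

290.6748 g


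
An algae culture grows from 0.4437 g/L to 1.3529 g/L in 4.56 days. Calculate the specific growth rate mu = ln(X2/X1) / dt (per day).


mu = ln(X2/X1) / dt
= ln(1.3529/0.4437) / 4.56
= 0.2445 per day

0.2445 per day


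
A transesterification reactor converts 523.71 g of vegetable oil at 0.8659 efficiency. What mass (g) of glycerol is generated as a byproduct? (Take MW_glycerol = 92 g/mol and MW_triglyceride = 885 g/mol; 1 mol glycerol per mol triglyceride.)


glycerol = oil * conv * (92/885)
= 523.71 * 0.8659 * 92 / 885
= 47.1415 g

47.1415 g


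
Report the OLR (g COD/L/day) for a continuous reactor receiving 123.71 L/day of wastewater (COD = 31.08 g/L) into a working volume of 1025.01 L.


OLR = Q * S / V
= 123.71 * 31.08 / 1025.01
= 3.7511 g/L/day

3.7511 g/L/day


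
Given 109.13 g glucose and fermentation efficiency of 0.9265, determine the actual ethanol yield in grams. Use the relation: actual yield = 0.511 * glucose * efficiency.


Actual ethanol: m = 0.511 * 109.13 * 0.9265
m = 51.6667 g

51.6667 g


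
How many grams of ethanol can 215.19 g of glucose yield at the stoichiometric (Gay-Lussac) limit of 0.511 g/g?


Theoretical ethanol yield: m_EtOH = 0.511 * m_glucose
m_EtOH = 0.511 * 215.19 = 109.9621 g

109.9621 g


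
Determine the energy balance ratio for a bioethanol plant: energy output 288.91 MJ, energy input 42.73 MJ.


EROI = E_out / E_in
= 288.91 / 42.73
= 6.7613

6.7613


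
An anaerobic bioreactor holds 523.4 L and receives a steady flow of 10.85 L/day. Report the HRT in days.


HRT = V / Q
= 523.4 / 10.85
= 48.2396 days

48.2396 days


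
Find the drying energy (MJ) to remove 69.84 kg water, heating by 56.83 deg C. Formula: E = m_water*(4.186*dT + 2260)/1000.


E = m_water * (4.186 * dT + 2260) / 1000
= 69.84 * (4.186 * 56.83 + 2260) / 1000
= 174.4527 MJ

174.4527 MJ


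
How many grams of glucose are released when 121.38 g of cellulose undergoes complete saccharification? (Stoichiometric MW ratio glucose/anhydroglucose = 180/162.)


glucose = cellulose * 180/162
= 121.38 * 180/162
= 134.8667 g

134.8667 g


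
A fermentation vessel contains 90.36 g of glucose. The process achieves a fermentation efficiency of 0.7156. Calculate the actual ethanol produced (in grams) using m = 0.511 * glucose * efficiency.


Actual ethanol: m = 0.511 * 90.36 * 0.7156
m = 33.0421 g

33.0421 g


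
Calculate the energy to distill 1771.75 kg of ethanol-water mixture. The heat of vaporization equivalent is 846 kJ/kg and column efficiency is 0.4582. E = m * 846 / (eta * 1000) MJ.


E = m * 846 / (eta * 1000)
= 1771.75 * 846 / (0.4582 * 1000)
= 3271.2800 MJ

3271.2800 MJ


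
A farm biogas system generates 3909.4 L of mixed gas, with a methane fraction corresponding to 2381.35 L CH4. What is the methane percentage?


CH4% = V_CH4 / V_total * 100
= 2381.35 / 3909.4 * 100
= 60.9134%

60.9134%


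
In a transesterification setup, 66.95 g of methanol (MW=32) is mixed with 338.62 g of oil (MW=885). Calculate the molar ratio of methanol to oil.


Molar ratio = n_MeOH / n_oil = (MeOH/32) / (oil/885) = (MeOH * 885) / (32 * oil)
= (66.95 * 885) / (32 * 338.62)
= 5.4680

5.4680


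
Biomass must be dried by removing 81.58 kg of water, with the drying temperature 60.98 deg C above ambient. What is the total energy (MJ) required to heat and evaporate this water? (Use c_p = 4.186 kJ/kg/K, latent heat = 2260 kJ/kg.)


E = m_water * (4.186 * dT + 2260) / 1000
= 81.58 * (4.186 * 60.98 + 2260) / 1000
= 205.1951 MJ

205.1951 MJ


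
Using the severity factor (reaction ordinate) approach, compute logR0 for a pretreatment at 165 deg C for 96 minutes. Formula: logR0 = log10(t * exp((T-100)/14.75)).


logR0 = log10(t * exp((T - 100) / 14.75))
= log10(96 * exp((165 - 100) / 14.75))
= 3.8961

3.8961


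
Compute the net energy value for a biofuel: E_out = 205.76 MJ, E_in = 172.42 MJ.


NEV = E_out - E_in
= 205.76 - 172.42
= 33.3400 MJ

33.3400 MJ


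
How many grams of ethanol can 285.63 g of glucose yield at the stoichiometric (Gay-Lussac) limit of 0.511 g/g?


Theoretical ethanol yield: m_EtOH = 0.511 * m_glucose
m_EtOH = 0.511 * 285.63 = 145.9569 g

145.9569 g


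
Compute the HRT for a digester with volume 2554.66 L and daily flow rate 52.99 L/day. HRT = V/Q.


HRT = V / Q
= 2554.66 / 52.99
= 48.2102 days

48.2102 days


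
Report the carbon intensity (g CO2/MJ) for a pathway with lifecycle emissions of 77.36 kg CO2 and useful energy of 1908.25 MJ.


CI = CO2 * 1000 / E
= 77.36 * 1000 / 1908.25
= 40.5398 g CO2/MJ

40.5398 g CO2/MJ


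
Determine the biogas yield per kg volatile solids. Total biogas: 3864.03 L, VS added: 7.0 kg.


Y = V / VS
= 3864.03 / 7.0
= 552.0043 L/kg VS

552.0043 L/kg VS


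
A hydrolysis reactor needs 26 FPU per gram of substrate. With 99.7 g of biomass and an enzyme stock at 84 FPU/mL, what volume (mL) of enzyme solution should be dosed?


V = dosage * m_sub / activity
V = 26 * 99.7 / 84
V = 30.8595 mL

30.8595 mL


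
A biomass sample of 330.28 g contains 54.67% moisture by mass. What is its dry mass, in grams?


Wd = Ww * (1 - MC/100)
= 330.28 * (1 - 54.67/100)
= 149.7159 g

149.7159 g


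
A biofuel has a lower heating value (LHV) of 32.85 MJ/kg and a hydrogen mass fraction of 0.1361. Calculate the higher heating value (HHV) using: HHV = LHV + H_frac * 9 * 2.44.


HHV = LHV + H_frac * 9 * 2.44
= 32.85 + 0.1361 * 9 * 2.44
= 35.8388 MJ/kg

35.8388 MJ/kg


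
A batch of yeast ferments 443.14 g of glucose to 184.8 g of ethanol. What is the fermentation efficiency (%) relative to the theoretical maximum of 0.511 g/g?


Fermentation efficiency = (actual / (0.511 * glucose)) * 100
= (184.8 / (0.511 * 443.14)) * 100
= 81.6094%

81.6094%


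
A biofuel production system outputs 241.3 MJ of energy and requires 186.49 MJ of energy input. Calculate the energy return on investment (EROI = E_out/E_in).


EROI = E_out / E_in
= 241.3 / 186.49
= 1.2939

1.2939


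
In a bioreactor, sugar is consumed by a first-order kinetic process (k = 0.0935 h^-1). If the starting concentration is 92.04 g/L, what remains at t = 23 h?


S = S0 * exp(-k * t)
S = 92.04 * exp(-0.0935 * 23)
S = 10.7158 g/L

10.7158 g/L


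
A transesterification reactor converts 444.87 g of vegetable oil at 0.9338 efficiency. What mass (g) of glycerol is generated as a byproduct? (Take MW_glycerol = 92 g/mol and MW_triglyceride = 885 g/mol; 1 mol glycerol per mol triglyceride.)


glycerol = oil * conv * (92/885)
= 444.87 * 0.9338 * 92 / 885
= 43.1849 g

43.1849 g


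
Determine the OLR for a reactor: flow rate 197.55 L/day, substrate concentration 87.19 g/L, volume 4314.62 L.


OLR = Q * S / V
= 197.55 * 87.19 / 4314.62
= 3.9921 g/L/day

3.9921 g/L/day


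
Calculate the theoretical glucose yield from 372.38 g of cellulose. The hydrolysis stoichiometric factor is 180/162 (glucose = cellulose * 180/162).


glucose = cellulose * 180/162
= 372.38 * 180/162
= 413.7556 g

413.7556 g


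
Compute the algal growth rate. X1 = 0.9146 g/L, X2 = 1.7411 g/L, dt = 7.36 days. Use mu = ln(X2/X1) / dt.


mu = ln(X2/X1) / dt
= ln(1.7411/0.9146) / 7.36
= 0.0875 per day

0.0875 per day


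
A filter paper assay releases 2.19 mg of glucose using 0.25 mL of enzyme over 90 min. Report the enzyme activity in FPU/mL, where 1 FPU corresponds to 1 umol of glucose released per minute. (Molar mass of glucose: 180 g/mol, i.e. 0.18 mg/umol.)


Activity = glucose_mg / (0.18 mg/umol * V_mL * t_min)
= 2.19 / (0.18 * 0.25 * 90)
= 0.5407 FPU/mL

0.5407 FPU/mL


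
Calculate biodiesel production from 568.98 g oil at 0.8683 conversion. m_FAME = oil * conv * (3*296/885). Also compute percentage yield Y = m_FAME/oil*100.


m_FAME = oil * conv * (3 * 296 / 885) = oil * conv * (888/885)
= 568.98 * 0.8683 * 888 / 885
= 495.7201 g
Y = m_FAME / oil * 100 = conv * (888/885) * 100
= 0.8683 * 888 / 885 * 100
= 87.12%

495.7201 g FAME; Y = 87.12%


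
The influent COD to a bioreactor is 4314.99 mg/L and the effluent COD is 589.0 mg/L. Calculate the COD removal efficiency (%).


eta = (COD_in - COD_out) / COD_in * 100
= (4314.99 - 589.0) / 4314.99 * 100
= 86.3499%

86.3499%


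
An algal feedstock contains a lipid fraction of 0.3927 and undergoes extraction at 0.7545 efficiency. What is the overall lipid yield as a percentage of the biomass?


Y = lipid_content * extraction_eff * 100
= 0.3927 * 0.7545 * 100
= 29.6292%

29.6292%


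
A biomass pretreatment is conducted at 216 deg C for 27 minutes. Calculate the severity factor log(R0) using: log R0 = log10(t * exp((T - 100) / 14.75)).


logR0 = log10(t * exp((T - 100) / 14.75))
= log10(27 * exp((216 - 100) / 14.75))
= 4.8468

4.8468


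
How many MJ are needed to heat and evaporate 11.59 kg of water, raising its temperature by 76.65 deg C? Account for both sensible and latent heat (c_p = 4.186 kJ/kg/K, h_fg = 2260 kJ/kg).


E = m_water * (4.186 * dT + 2260) / 1000
= 11.59 * (4.186 * 76.65 + 2260) / 1000
= 29.9121 MJ

29.9121 MJ


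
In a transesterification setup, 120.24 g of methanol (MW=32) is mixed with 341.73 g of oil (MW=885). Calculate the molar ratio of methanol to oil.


Molar ratio = n_MeOH / n_oil = (MeOH/32) / (oil/885) = (MeOH * 885) / (32 * oil)
= (120.24 * 885) / (32 * 341.73)
= 9.7310

9.7310


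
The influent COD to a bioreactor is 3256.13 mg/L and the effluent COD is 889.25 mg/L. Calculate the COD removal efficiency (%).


eta = (COD_in - COD_out) / COD_in * 100
= (3256.13 - 889.25) / 3256.13 * 100
= 72.6900%

72.6900%


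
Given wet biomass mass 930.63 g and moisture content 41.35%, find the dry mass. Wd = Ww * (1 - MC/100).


Wd = Ww * (1 - MC/100)
= 930.63 * (1 - 41.35/100)
= 545.8145 g

545.8145 g


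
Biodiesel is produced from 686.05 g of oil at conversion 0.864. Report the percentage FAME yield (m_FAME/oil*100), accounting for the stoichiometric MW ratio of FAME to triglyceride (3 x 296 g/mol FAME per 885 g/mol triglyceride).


m_FAME = oil * conv * (3 * 296 / 885) = oil * conv * (888/885)
= 686.05 * 0.864 * 888 / 885
= 594.7565 g
Y = m_FAME / oil * 100 = conv * (888/885) * 100
= 0.864 * 888 / 885 * 100
= 86.69%

86.69%


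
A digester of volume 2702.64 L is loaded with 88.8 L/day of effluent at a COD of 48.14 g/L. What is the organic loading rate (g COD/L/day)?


OLR = Q * S / V
= 88.8 * 48.14 / 2702.64
= 1.5817 g/L/day

1.5817 g/L/day


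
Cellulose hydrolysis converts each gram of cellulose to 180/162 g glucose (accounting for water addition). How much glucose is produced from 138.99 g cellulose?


glucose = cellulose * 180/162
= 138.99 * 180/162
= 154.4333 g

154.4333 g


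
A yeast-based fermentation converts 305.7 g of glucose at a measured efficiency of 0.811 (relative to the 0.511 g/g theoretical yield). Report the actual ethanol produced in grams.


Actual ethanol: m = 0.511 * 305.7 * 0.811
m = 126.6885 g

126.6885 g


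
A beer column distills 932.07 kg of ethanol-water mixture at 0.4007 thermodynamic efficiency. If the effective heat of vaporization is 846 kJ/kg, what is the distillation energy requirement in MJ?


E = m * 846 / (eta * 1000)
= 932.07 * 846 / (0.4007 * 1000)
= 1967.8843 MJ

1967.8843 MJ


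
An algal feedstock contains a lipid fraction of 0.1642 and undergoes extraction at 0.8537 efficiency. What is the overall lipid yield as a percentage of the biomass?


Y = lipid_content * extraction_eff * 100
= 0.1642 * 0.8537 * 100
= 14.0178%

14.0178%


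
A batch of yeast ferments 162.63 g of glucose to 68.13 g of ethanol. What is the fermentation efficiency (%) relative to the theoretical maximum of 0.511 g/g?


Fermentation efficiency = (actual / (0.511 * glucose)) * 100
= (68.13 / (0.511 * 162.63)) * 100
= 81.9817%

81.9817%


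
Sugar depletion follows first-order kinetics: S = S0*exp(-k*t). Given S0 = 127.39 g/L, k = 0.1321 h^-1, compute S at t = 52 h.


S = S0 * exp(-k * t)
S = 127.39 * exp(-0.1321 * 52)
S = 0.1324 g/L

0.1324 g/L


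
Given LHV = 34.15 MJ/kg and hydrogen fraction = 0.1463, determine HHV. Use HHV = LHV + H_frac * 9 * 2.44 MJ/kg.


HHV = LHV + H_frac * 9 * 2.44
= 34.15 + 0.1463 * 9 * 2.44
= 37.3627 MJ/kg

37.3627 MJ/kg


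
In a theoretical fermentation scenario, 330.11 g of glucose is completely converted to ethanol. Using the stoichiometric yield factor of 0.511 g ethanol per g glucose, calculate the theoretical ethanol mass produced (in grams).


Theoretical ethanol yield: m_EtOH = 0.511 * m_glucose
m_EtOH = 0.511 * 330.11 = 168.6862 g

168.6862 g


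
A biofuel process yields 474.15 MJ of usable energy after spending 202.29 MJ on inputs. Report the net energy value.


NEV = E_out - E_in
= 474.15 - 202.29
= 271.8600 MJ

271.8600 MJ


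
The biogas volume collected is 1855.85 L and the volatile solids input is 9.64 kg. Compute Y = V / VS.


Y = V / VS
= 1855.85 / 9.64
= 192.5156 L/kg VS

192.5156 L/kg VS


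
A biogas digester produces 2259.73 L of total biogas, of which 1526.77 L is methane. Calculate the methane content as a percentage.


CH4% = V_CH4 / V_total * 100
= 1526.77 / 2259.73 * 100
= 67.5643%

67.5643%


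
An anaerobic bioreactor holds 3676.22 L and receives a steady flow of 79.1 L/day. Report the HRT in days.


HRT = V / Q
= 3676.22 / 79.1
= 46.4756 days

46.4756 days


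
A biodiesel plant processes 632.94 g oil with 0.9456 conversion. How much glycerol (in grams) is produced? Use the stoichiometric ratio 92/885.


glycerol = oil * conv * (92/885)
= 632.94 * 0.9456 * 92 / 885
= 62.2178 g

62.2178 g


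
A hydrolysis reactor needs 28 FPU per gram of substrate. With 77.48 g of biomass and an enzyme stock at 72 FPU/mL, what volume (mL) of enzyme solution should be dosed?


V = dosage * m_sub / activity
V = 28 * 77.48 / 72
V = 30.1311 mL

30.1311 mL


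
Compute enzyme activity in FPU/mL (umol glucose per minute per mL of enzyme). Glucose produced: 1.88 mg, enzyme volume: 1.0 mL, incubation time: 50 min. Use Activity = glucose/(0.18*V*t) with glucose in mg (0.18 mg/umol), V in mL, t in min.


Activity = glucose_mg / (0.18 mg/umol * V_mL * t_min)
= 1.88 / (0.18 * 1.0 * 50)
= 0.2089 FPU/mL

0.2089 FPU/mL


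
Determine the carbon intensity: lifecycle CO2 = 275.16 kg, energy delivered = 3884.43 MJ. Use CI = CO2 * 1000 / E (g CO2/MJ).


CI = CO2 * 1000 / E
= 275.16 * 1000 / 3884.43
= 70.8366 g CO2/MJ

70.8366 g CO2/MJ


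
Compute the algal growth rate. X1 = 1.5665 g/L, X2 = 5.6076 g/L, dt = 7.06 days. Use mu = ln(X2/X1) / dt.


mu = ln(X2/X1) / dt
= ln(5.6076/1.5665) / 7.06
= 0.1806 per day

0.1806 per day


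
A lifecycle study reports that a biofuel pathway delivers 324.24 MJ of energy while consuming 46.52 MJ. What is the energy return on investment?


EROI = E_out / E_in
= 324.24 / 46.52
= 6.9699

6.9699


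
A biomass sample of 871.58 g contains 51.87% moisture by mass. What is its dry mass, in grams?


Wd = Ww * (1 - MC/100)
= 871.58 * (1 - 51.87/100)
= 419.4915 g

419.4915 g


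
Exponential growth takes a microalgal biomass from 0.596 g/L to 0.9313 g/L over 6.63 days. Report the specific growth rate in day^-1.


mu = ln(X2/X1) / dt
= ln(0.9313/0.596) / 6.63
= 0.0673 per day

0.0673 per day


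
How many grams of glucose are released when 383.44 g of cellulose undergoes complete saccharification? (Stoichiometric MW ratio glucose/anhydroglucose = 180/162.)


glucose = cellulose * 180/162
= 383.44 * 180/162
= 426.0444 g

426.0444 g


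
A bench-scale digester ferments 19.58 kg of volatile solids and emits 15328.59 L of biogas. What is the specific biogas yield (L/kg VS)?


Y = V / VS
= 15328.59 / 19.58
= 782.8698 L/kg VS

782.8698 L/kg VS


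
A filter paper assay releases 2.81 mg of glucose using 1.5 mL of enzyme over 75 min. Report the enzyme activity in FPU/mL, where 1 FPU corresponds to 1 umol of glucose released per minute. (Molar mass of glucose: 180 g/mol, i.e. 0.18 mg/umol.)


Activity = glucose_mg / (0.18 mg/umol * V_mL * t_min)
= 2.81 / (0.18 * 1.5 * 75)
= 0.1388 FPU/mL

0.1388 FPU/mL


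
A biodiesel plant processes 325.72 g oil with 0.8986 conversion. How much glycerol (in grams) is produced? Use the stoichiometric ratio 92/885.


glycerol = oil * conv * (92/885)
= 325.72 * 0.8986 * 92 / 885
= 30.4267 g

30.4267 g
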